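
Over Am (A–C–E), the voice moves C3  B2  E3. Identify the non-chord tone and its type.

B2 is an escape tone.

The harmony at that moment is A minor triad (A, C, E); B2 is not a chord tone.
It is approached by step down from C3 and left by leap up to E3.
Step in, leap out — an escape tone.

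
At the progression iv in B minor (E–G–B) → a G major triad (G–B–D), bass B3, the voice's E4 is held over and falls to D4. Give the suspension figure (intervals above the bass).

4–3 suspension.

At the second chord the bass is B3. The suspended E4 lies a fourth above the bass; after resolving down by step to D4, the interval above the bass becomes a third.
Suspension figures are named by those two intervals: 4–3.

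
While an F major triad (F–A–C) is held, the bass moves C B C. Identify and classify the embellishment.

B is a neighbor tone.

The harmony at that moment is F major triad (F, A, C); B is not a chord tone.
It is approached by step down from C and left by step up to C.
Step away and step back to the same note — a neighbor tone (lower neighbor).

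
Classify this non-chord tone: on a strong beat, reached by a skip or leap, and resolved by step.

Approach: by leap. Departure: by step. Metric position: strong.
Leap in, step out, in a metrically strong position — an appoggiatura. (It is the mirror image of the escape tone, which steps in and leaps out from a weak position.)

Appoggiatura.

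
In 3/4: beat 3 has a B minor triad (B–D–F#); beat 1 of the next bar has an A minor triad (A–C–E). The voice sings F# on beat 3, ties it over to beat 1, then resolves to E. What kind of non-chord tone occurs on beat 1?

Suspension.

The harmony at that moment is A minor triad (A, C, E); F# is not a chord tone.
It is held over (the same pitch as the preceding F#) and left by step down to E.
Held over from the previous chord and resolving down by step — a suspension.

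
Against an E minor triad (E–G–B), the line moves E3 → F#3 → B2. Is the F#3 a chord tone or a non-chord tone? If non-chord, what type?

The harmony at that moment is E minor triad (E, G, B); F#3 is not a chord tone.
It is approached by step up from E3 and left by leap down to B2.
Step in, leap out — an escape tone.

Non-chord tone — an escape tone.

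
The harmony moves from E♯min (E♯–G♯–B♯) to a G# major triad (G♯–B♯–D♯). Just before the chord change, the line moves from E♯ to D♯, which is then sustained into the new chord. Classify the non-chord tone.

D♯ is an anticipation.

The harmony at that moment is E♯ minor triad (E♯, G♯, B♯); D♯ is not a chord tone.
It is approached by step down from E♯ and then sustained as the same pitch into the next harmony.
Arriving early and becoming a chord tone when the harmony changes — an anticipation.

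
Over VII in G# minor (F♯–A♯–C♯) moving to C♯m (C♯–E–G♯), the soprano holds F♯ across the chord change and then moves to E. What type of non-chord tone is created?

The harmony at that moment is C♯ minor triad (C♯, E, G♯); F♯ is not a chord tone.
It is held over (the same pitch as the preceding F♯) and left by step down to E.
Held over from the previous chord and resolving down by step — a suspension.

F♯ is a suspension.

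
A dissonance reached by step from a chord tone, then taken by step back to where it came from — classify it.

Neighbor tone.

Approach: by step. Departure: by step in the opposite direction, back to the starting pitch.
Stepwise on both sides but reversing to return to the same chord tone — a neighbor tone. (Had it continued onward in the same direction it would be a passing tone instead.)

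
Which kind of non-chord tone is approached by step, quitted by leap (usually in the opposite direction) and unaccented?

Escape tone.

Approach: by step. Departure: by leap. Metric position: weak.
Step in, leap out, from a weak position — an escape tone (échappée). (It is the mirror image of the appoggiatura, which leaps in and steps out on a strong beat.)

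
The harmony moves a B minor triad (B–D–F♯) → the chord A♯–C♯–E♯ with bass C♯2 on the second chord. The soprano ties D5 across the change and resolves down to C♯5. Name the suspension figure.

At the second chord the bass is C♯2. The suspended D5 lies a ninth above the bass; after resolving down by step to C♯5, the interval above the bass becomes an octave.
Suspension figures are named by those two intervals: 9–8.

9–8 suspension.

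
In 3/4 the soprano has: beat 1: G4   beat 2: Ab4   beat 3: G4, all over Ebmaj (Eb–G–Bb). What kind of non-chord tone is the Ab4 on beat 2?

Upper neighbor tone.

The harmony at that moment is Eb major triad (Eb, G, Bb); Ab4 is not a chord tone.
It is approached by step up from G4 and left by step down to G4.
Step away and step back to the same note — a neighbor tone (upper neighbor).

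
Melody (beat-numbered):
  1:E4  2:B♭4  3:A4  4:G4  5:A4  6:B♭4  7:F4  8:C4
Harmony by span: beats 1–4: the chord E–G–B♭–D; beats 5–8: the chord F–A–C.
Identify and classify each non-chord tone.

The harmony at that moment is E half-diminished seventh chord (E, G, B♭, D); A4 is not a chord tone.
It is approached by step down from B♭4 and left by step down to G4.
Step in, step out in the same direction — a passing tone.
The harmony at that moment is F major triad (F, A, C); B♭4 is not a chord tone.
It is approached by step up from A4 and left by leap down to F4.
Step in, leap out — an escape tone.

A4 (beat 3) — passing tone; B♭4 (beat 6) — escape tone.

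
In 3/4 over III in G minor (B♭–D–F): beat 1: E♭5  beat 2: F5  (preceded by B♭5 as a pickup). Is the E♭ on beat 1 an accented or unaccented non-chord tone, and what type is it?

Accented appoggiatura.

The harmony at that moment is B♭ major triad (B♭, D, F); E♭5 is not a chord tone.
It is approached by leap down from B♭5 and left by step up to F5.
Leap in, step out — an appoggiatura.
It falls on the downbeat, so it is accented.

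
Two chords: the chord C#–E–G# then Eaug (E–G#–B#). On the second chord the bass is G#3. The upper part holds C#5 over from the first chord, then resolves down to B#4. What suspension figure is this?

4–3 suspension.

At the second chord the bass is G#3. The suspended C#5 lies a fourth above the bass; after resolving down by step to B#4, the interval above the bass becomes a third.
Suspension figures are named by those two intervals: 4–3.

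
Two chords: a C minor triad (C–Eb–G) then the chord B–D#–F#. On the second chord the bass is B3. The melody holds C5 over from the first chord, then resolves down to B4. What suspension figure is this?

9–8 suspension.

At the second chord the bass is B3. The suspended C5 lies a ninth above the bass; after resolving down by step to B4, the interval above the bass becomes an octave.
Suspension figures are named by those two intervals: 9–8.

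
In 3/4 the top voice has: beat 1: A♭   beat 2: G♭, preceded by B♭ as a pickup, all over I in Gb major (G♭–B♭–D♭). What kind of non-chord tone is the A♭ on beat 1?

Passing tone.

The harmony at that moment is G♭ major triad (G♭, B♭, D♭); A♭ is not a chord tone.
It is approached by step down from B♭ and left by step down to G♭.
Step in, step out in the same direction — a passing tone.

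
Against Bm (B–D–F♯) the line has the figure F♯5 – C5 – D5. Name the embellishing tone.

The harmony at that moment is B minor triad (B, D, F♯); C5 is not a chord tone.
It is approached by leap down from F♯5 and left by step up to D5.
Leap in, step out — an appoggiatura.

C5 is an appoggiatura.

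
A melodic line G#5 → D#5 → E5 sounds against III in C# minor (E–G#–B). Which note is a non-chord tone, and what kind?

D#5 is an appoggiatura.

The harmony at that moment is E major triad (E, G#, B); D#5 is not a chord tone.
It is approached by leap down from G#5 and left by step up to E5.
Leap in, step out — an appoggiatura.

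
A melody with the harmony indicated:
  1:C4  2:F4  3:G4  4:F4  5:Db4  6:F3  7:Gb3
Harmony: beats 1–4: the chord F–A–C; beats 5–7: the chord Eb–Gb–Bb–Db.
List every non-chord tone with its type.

G4 (beat 3) — neighbor tone; F3 (beat 6) — appoggiatura.

The harmony at that moment is F major triad (F, A, C); G4 is not a chord tone.
It is approached by step up from F4 and left by step down to F4.
Step away and step back to the same note — a neighbor tone (upper neighbor).
The harmony at that moment is Eb minor seventh chord (Eb, Gb, Bb, Db); F3 is not a chord tone.
It is approached by leap down from Db4 and left by step up to Gb3.
Leap in, step out — an appoggiatura.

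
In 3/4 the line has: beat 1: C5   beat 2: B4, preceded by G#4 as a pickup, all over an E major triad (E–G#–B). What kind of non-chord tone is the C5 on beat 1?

The harmony at that moment is E major triad (E, G#, B); C5 is not a chord tone.
It is approached by leap up from G#4 and left by step down to B4.
Leap in, step out, metrically accented — an appoggiatura.

Appoggiatura.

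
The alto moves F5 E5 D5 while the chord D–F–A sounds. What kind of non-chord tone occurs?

The harmony at that moment is D minor triad (D, F, A); E5 is not a chord tone.
It is approached by step down from F5 and left by step down to D5.
Step in, step out in the same direction — a passing tone.

E5 is a passing tone.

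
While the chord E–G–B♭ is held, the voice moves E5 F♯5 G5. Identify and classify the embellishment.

The harmony at that moment is E diminished triad (E, G, B♭); F♯5 is not a chord tone.
It is approached by step up from E5 and left by step up to G5.
Step in, step out in the same direction — a passing tone.

F♯5 is a passing tone.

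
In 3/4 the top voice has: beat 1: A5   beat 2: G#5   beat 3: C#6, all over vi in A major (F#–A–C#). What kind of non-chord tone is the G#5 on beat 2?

Escape tone.

The harmony at that moment is F# minor triad (F#, A, C#); G#5 is not a chord tone.
It is approached by step down from A5 and left by leap up to C#6.
Step in, leap out, on a weak beat — an escape tone.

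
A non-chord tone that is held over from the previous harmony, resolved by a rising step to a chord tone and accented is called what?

Retardation.

Approach: by preparation — the pitch is first a chord tone, then held (tied or repeated) while the harmony changes under it. Departure: up by step. Metric position: strong.
A prepared dissonance that resolves upward by step — a retardation. (The same figure resolving downward would be a suspension.)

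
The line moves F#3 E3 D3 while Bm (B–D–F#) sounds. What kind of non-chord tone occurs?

E3 is a passing tone.

The harmony at that moment is B minor triad (B, D, F#); E3 is not a chord tone.
It is approached by step down from F#3 and left by step down to D3.
Step in, step out in the same direction — a passing tone.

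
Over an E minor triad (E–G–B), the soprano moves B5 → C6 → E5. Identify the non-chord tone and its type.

The harmony at that moment is E minor triad (E, G, B); C6 is not a chord tone.
It is approached by step up from B5 and left by leap down to E5.
Step in, leap out — an escape tone.

C6 is an escape tone.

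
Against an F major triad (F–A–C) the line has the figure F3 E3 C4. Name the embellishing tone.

E3 is an escape tone.

The harmony at that moment is F major triad (F, A, C); E3 is not a chord tone.
It is approached by step down from F3 and left by leap up to C4.
Step in, leap out — an escape tone.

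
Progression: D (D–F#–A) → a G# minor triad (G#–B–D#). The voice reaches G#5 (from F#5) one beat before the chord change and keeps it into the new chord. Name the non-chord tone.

The harmony at that moment is D major triad (D, F#, A); G#5 is not a chord tone.
It is approached by step up from F#5 and then sustained as the same pitch into the next harmony.
Arriving early and becoming a chord tone when the harmony changes — an anticipation.

G#5 is an anticipation.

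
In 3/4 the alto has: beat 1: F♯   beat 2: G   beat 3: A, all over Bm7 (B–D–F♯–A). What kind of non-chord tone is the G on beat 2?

Passing tone.

The harmony at that moment is B minor seventh chord (B, D, F♯, A); G is not a chord tone.
It is approached by step up from F♯ and left by step up to A.
Step in, step out in the same direction — a passing tone.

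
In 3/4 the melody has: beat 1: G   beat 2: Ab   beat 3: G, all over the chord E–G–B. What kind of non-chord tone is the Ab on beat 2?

Upper neighbor tone.

The harmony at that moment is E minor triad (E, G, B); Ab is not a chord tone.
It is approached by step up from G and left by step down to G.
Step away and step back to the same note — a neighbor tone (upper neighbor).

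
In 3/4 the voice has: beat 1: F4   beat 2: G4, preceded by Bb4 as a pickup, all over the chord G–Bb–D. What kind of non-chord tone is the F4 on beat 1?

Appoggiatura.

The harmony at that moment is G minor triad (G, Bb, D); F4 is not a chord tone.
It is approached by leap down from Bb4 and left by step up to G4.
Leap in, step out, metrically accented — an appoggiatura.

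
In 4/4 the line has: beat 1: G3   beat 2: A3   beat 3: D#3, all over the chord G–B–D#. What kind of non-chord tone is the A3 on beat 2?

The harmony at that moment is G augmented triad (G, B, D#); A3 is not a chord tone.
It is approached by step up from G3 and left by leap down to D#3.
Step in, leap out, on a weak beat — an escape tone.

Escape tone.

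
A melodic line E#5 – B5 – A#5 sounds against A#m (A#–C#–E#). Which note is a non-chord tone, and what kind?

B5 is an appoggiatura.

The harmony at that moment is A# minor triad (A#, C#, E#); B5 is not a chord tone.
It is approached by leap up from E#5 and left by step down to A#5.
Leap in, step out — an appoggiatura.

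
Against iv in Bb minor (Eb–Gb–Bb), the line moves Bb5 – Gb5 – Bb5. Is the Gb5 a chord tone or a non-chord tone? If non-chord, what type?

Eb minor triad contains Eb, Gb, Bb; Gb is the third, so it is a chord tone.

Chord tone (the third of Eb minor triad).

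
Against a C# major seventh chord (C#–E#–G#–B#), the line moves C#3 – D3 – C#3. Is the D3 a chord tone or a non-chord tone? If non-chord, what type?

Non-chord tone — a neighbor tone.

The harmony at that moment is C# major seventh chord (C#, E#, G#, B#); D3 is not a chord tone.
It is approached by step up from C#3 and left by step down to C#3.
Step away and step back to the same note — a neighbor tone (upper neighbor).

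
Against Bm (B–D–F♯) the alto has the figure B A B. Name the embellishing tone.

A is a neighbor tone.

The harmony at that moment is B minor triad (B, D, F♯); A is not a chord tone.
It is approached by step down from B and left by step up to B.
Step away and step back to the same note — a neighbor tone (lower neighbor).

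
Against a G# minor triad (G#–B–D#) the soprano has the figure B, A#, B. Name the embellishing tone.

The harmony at that moment is G# minor triad (G#, B, D#); A# is not a chord tone.
It is approached by step down from B and left by step up to B.
Step away and step back to the same note — a neighbor tone (lower neighbor).

A# is a neighbor tone.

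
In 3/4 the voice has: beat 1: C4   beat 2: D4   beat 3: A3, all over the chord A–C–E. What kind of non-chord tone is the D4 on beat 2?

The harmony at that moment is A minor triad (A, C, E); D4 is not a chord tone.
It is approached by step up from C4 and left by leap down to A3.
Step in, leap out, on a weak beat — an escape tone.

Escape tone.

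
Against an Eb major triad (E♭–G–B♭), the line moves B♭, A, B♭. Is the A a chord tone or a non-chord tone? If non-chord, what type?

The harmony at that moment is E♭ major triad (E♭, G, B♭); A is not a chord tone.
It is approached by step down from B♭ and left by step up to B♭.
Step away and step back to the same note — a neighbor tone (lower neighbor).

Non-chord tone — a neighbor tone.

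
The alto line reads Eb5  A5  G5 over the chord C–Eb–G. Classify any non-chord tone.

A5 is an appoggiatura.

The harmony at that moment is C minor triad (C, Eb, G); A5 is not a chord tone.
It is approached by leap up from Eb5 and left by step down to G5.
Leap in, step out — an appoggiatura.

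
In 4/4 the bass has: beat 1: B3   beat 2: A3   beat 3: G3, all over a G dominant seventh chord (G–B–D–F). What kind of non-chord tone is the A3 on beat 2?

Passing tone.

The harmony at that moment is G dominant seventh chord (G, B, D, F); A3 is not a chord tone.
It is approached by step down from B3 and left by step down to G3.
Step in, step out in the same direction — a passing tone.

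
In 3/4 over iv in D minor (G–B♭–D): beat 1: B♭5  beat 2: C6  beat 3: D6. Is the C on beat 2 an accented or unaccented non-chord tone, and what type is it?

The harmony at that moment is G minor triad (G, B♭, D); C6 is not a chord tone.
It is approached by step up from B♭5 and left by step up to D6.
Step in, step out in the same direction — a passing tone.
It falls on a weak beat, so it is unaccented.

Unaccented passing tone.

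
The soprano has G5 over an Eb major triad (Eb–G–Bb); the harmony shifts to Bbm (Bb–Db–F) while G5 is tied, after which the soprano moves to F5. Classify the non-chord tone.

The harmony at that moment is Bb minor triad (Bb, Db, F); G5 is not a chord tone.
It is held over (the same pitch as the preceding G5) and left by step down to F5.
Held over from the previous chord and resolving down by step — a suspension.

G5 is a suspension.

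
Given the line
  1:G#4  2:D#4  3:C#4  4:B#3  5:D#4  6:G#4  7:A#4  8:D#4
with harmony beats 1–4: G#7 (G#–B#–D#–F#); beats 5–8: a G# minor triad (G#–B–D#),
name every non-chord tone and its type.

C#4 (beat 3) — passing tone; A#4 (beat 7) — escape tone.

The harmony at that moment is G# dominant seventh chord (G#, B#, D#, F#); C#4 is not a chord tone.
It is approached by step down from D#4 and left by step down to B#3.
Step in, step out in the same direction — a passing tone.
The harmony at that moment is G# minor triad (G#, B, D#); A#4 is not a chord tone.
It is approached by step up from G#4 and left by leap down to D#4.
Step in, leap out — an escape tone.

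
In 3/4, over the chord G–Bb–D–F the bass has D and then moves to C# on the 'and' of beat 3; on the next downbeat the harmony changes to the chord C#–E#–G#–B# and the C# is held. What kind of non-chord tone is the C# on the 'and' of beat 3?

Anticipation.

The harmony at that moment is G minor seventh chord (G, Bb, D, F); C# is not a chord tone.
It is approached by step down from D and then sustained as the same pitch into the next harmony.
Arriving early and becoming a chord tone when the harmony changes — an anticipation.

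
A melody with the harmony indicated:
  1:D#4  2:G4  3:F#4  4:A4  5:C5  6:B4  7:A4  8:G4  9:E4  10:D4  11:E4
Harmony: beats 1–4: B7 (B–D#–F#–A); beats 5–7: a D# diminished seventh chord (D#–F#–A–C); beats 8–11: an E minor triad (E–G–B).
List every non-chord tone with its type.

G4 (beat 2) — appoggiatura; B4 (beat 6) — passing tone; D4 (beat 10) — neighbor tone.

The harmony at that moment is B dominant seventh chord (B, D#, F#, A); G4 is not a chord tone.
It is approached by leap up from D#4 and left by step down to F#4.
Leap in, step out — an appoggiatura.
The harmony at that moment is D# diminished seventh chord (D#, F#, A, C); B4 is not a chord tone.
It is approached by step down from C5 and left by step down to A4.
Step in, step out in the same direction — a passing tone.
The harmony at that moment is E minor triad (E, G, B); D4 is not a chord tone.
It is approached by step down from E4 and left by step up to E4.
Step away and step back to the same note — a neighbor tone (lower neighbor).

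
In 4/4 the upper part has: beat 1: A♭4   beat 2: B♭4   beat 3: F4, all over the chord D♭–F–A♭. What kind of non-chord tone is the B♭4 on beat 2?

Escape tone.

The harmony at that moment is D♭ major triad (D♭, F, A♭); B♭4 is not a chord tone.
It is approached by step up from A♭4 and left by leap down to F4.
Step in, leap out, on a weak beat — an escape tone.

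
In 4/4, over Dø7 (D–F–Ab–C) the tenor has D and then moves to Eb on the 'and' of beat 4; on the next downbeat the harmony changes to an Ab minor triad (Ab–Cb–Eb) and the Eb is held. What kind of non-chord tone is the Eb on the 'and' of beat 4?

The harmony at that moment is D half-diminished seventh chord (D, F, Ab, C); Eb is not a chord tone.
It is approached by step up from D and then sustained as the same pitch into the next harmony.
Arriving early and becoming a chord tone when the harmony changes — an anticipation.

Anticipation.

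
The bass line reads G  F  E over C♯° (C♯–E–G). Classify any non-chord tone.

F is a passing tone.

The harmony at that moment is C♯ diminished triad (C♯, E, G); F is not a chord tone.
It is approached by step down from G and left by step down to E.
Step in, step out in the same direction — a passing tone.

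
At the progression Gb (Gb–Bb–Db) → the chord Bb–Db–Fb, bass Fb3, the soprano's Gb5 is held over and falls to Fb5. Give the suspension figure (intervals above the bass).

9–8 suspension.

At the second chord the bass is Fb3. The suspended Gb5 lies a ninth above the bass; after resolving down by step to Fb5, the interval above the bass becomes an octave.
Suspension figures are named by those two intervals: 9–8.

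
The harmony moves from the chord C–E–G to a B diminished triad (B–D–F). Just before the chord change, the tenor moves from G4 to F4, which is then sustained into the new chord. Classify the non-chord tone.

The harmony at that moment is C major triad (C, E, G); F4 is not a chord tone.
It is approached by step down from G4 and then sustained as the same pitch into the next harmony.
Arriving early and becoming a chord tone when the harmony changes — an anticipation.

F4 is an anticipation.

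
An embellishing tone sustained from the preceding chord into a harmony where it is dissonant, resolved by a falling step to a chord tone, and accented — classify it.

Suspension.

Approach: by preparation — the pitch is first a chord tone, then held (tied or repeated) while the harmony changes under it. Departure: down by step. Metric position: strong.
A prepared dissonance that resolves downward by step — a suspension. (The same figure resolving upward would be a retardation.)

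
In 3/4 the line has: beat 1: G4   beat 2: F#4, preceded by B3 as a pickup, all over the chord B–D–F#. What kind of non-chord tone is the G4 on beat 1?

Appoggiatura.

The harmony at that moment is B minor triad (B, D, F#); G4 is not a chord tone.
It is approached by leap up from B3 and left by step down to F#4.
Leap in, step out, metrically accented — an appoggiatura.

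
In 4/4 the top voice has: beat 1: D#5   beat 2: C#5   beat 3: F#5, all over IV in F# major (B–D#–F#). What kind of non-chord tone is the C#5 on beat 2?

The harmony at that moment is B major triad (B, D#, F#); C#5 is not a chord tone.
It is approached by step down from D#5 and left by leap up to F#5.
Step in, leap out, on a weak beat — an escape tone.

Escape tone.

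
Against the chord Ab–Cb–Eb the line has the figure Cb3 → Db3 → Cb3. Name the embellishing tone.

The harmony at that moment is Ab minor triad (Ab, Cb, Eb); Db3 is not a chord tone.
It is approached by step up from Cb3 and left by step down to Cb3.
Step away and step back to the same note — a neighbor tone (upper neighbor).

Db3 is a neighbor tone.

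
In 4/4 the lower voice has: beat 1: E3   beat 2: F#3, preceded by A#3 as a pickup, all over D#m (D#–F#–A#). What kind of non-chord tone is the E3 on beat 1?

The harmony at that moment is D# minor triad (D#, F#, A#); E3 is not a chord tone.
It is approached by leap down from A#3 and left by step up to F#3.
Leap in, step out, metrically accented — an appoggiatura.

Appoggiatura.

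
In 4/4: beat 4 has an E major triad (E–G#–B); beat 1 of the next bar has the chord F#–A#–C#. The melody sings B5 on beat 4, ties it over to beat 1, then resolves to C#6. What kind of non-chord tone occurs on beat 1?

The harmony at that moment is F# major triad (F#, A#, C#); B5 is not a chord tone.
It is held over (the same pitch as the preceding B5) and left by step up to C#6.
Held over from the previous chord and resolving up by step — a retardation.

Retardation.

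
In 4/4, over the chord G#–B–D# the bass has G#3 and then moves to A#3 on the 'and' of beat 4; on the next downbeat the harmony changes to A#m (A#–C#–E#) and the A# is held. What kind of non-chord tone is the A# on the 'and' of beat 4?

The harmony at that moment is G# minor triad (G#, B, D#); A#3 is not a chord tone.
It is approached by step up from G#3 and then sustained as the same pitch into the next harmony.
Arriving early and becoming a chord tone when the harmony changes — an anticipation.

Anticipation.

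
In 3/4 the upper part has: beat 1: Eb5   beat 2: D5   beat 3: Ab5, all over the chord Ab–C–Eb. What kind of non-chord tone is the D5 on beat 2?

The harmony at that moment is Ab major triad (Ab, C, Eb); D5 is not a chord tone.
It is approached by step down from Eb5 and left by leap up to Ab5.
Step in, leap out, on a weak beat — an escape tone.

Escape tone.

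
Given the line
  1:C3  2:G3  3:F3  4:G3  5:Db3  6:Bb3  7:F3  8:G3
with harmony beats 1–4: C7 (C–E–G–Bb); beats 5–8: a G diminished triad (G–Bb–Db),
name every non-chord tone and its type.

F3 (beat 3) — neighbor tone; F3 (beat 7) — appoggiatura.

The harmony at that moment is C dominant seventh chord (C, E, G, Bb); F3 is not a chord tone.
It is approached by step down from G3 and left by step up to G3.
Step away and step back to the same note — a neighbor tone (lower neighbor).
The harmony at that moment is G diminished triad (G, Bb, Db); F3 is not a chord tone.
It is approached by leap down from Bb3 and left by step up to G3.
Leap in, step out — an appoggiatura.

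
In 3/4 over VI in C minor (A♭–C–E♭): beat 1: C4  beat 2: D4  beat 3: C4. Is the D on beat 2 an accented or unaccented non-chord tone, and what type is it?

Unaccented neighbor tone.

The harmony at that moment is A♭ major triad (A♭, C, E♭); D4 is not a chord tone.
It is approached by step up from C4 and left by step down to C4.
Step away and step back to the same note — a neighbor tone (upper neighbor).
It falls on a weak beat, so it is unaccented.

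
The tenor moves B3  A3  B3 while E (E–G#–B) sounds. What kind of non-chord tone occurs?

The harmony at that moment is E major triad (E, G#, B); A3 is not a chord tone.
It is approached by step down from B3 and left by step up to B3.
Step away and step back to the same note — a neighbor tone (lower neighbor).

A3 is a neighbor tone.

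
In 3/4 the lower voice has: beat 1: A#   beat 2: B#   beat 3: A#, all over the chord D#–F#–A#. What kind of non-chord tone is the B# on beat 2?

Upper neighbor tone.

The harmony at that moment is D# minor triad (D#, F#, A#); B# is not a chord tone.
It is approached by step up from A# and left by step down to A#.
Step away and step back to the same note — a neighbor tone (upper neighbor).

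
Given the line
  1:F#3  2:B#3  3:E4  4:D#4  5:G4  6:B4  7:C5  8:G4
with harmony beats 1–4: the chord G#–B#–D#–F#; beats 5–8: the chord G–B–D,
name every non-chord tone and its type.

The harmony at that moment is G# dominant seventh chord (G#, B#, D#, F#); E4 is not a chord tone.
It is approached by leap up from B#3 and left by step down to D#4.
Leap in, step out — an appoggiatura.
The harmony at that moment is G major triad (G, B, D); C5 is not a chord tone.
It is approached by step up from B4 and left by leap down to G4.
Step in, leap out — an escape tone.

E4 (beat 3) — appoggiatura; C5 (beat 7) — escape tone.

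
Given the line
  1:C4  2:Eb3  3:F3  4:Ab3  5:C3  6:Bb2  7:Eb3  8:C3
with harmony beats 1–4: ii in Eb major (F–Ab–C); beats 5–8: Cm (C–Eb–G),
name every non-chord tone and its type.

Eb3 (beat 2) — appoggiatura; Bb2 (beat 6) — escape tone.

The harmony at that moment is F minor triad (F, Ab, C); Eb3 is not a chord tone.
It is approached by leap down from C4 and left by step up to F3.
Leap in, step out — an appoggiatura.
The harmony at that moment is C minor triad (C, Eb, G); Bb2 is not a chord tone.
It is approached by step down from C3 and left by leap up to Eb3.
Step in, leap out — an escape tone.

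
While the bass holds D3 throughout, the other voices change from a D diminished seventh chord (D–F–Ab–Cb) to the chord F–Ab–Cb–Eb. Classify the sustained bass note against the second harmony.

The harmony at that moment is F half-diminished seventh chord (F, Ab, Cb, Eb); D3 is not a chord tone.
It is held over (the same pitch as the preceding D3) and then sustained as the same pitch into the next harmony.
Sustained through a change of harmony — a pedal tone.

Pedal tone (pedal point).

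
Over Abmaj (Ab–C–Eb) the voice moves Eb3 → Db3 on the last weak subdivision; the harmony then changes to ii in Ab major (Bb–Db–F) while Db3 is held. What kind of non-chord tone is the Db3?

The harmony at that moment is Ab major triad (Ab, C, Eb); Db3 is not a chord tone.
It is approached by step down from Eb3 and then sustained as the same pitch into the next harmony.
Arriving early and becoming a chord tone when the harmony changes — an anticipation.

Db3 is an anticipation.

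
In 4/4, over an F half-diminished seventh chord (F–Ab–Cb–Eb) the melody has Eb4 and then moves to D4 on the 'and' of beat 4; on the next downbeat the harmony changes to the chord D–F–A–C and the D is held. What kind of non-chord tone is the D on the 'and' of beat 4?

The harmony at that moment is F half-diminished seventh chord (F, Ab, Cb, Eb); D4 is not a chord tone.
It is approached by step down from Eb4 and then sustained as the same pitch into the next harmony.
Arriving early and becoming a chord tone when the harmony changes — an anticipation.

Anticipation.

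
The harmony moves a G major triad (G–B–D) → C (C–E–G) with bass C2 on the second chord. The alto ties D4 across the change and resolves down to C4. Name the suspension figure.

9–8 suspension.

At the second chord the bass is C2. The suspended D4 lies a ninth above the bass; after resolving down by step to C4, the interval above the bass becomes an octave.
Suspension figures are named by those two intervals: 9–8.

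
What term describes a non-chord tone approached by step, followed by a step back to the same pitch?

Neighbor tone.

Approach: by step. Departure: by step in the opposite direction, back to the starting pitch.
Stepwise on both sides but reversing to return to the same chord tone — a neighbor tone. (Had it continued onward in the same direction it would be a passing tone instead.)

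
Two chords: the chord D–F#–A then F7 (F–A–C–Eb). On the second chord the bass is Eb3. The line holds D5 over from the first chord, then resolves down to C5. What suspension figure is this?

7–6 suspension.

At the second chord the bass is Eb3. The suspended D5 lies a seventh above the bass; after resolving down by step to C5, the interval above the bass becomes a sixth.
Suspension figures are named by those two intervals: 7–6.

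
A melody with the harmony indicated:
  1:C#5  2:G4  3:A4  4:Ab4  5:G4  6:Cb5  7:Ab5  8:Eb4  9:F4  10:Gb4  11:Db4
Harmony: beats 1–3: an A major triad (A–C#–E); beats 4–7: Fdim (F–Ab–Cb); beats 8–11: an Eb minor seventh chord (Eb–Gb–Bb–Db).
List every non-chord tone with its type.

The harmony at that moment is A major triad (A, C#, E); G4 is not a chord tone.
It is approached by leap down from C#5 and left by step up to A4.
Leap in, step out — an appoggiatura.
The harmony at that moment is F diminished triad (F, Ab, Cb); G4 is not a chord tone.
It is approached by step down from Ab4 and left by leap up to Cb5.
Step in, leap out — an escape tone.
The harmony at that moment is Eb minor seventh chord (Eb, Gb, Bb, Db); F4 is not a chord tone.
It is approached by step up from Eb4 and left by step up to Gb4.
Step in, step out in the same direction — a passing tone.

G4 (beat 2) — appoggiatura; G4 (beat 5) — escape tone; F4 (beat 9) — passing tone.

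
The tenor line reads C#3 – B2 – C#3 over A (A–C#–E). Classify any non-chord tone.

B2 is a neighbor tone.

The harmony at that moment is A major triad (A, C#, E); B2 is not a chord tone.
It is approached by step down from C#3 and left by step up to C#3.
Step away and step back to the same note — a neighbor tone (lower neighbor).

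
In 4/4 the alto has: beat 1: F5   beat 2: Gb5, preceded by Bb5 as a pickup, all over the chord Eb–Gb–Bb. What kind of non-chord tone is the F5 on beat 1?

Appoggiatura.

The harmony at that moment is Eb minor triad (Eb, Gb, Bb); F5 is not a chord tone.
It is approached by leap down from Bb5 and left by step up to Gb5.
Leap in, step out, metrically accented — an appoggiatura.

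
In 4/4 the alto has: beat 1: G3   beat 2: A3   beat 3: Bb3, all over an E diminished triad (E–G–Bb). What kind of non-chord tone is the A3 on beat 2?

Passing tone.

The harmony at that moment is E diminished triad (E, G, Bb); A3 is not a chord tone.
It is approached by step up from G3 and left by step up to Bb3.
Step in, step out in the same direction — a passing tone.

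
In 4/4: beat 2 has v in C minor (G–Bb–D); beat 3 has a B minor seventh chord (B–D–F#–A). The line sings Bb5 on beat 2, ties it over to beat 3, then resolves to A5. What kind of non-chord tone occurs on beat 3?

The harmony at that moment is B minor seventh chord (B, D, F#, A); Bb5 is not a chord tone.
It is held over (the same pitch as the preceding Bb5) and left by step down to A5.
Held over from the previous chord and resolving down by step — a suspension.

Suspension.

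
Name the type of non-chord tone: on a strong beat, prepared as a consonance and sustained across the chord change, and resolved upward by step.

Retardation.

Approach: by preparation — the pitch is first a chord tone, then held (tied or repeated) while the harmony changes under it. Departure: up by step. Metric position: strong.
A prepared dissonance that resolves upward by step — a retardation. (The same figure resolving downward would be a suspension.)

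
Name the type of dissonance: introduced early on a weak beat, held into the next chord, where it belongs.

Approach: ahead of the chord change (typically by step), so it is dissonant against the current harmony. Departure: none — the same pitch is restated or held and is a chord tone of the new harmony.
Dissonant first, consonant once the harmony catches up: the note simply arrives early — an anticipation. (The reverse timing, consonant first and dissonant after the change, would be a suspension or retardation.)

Anticipation.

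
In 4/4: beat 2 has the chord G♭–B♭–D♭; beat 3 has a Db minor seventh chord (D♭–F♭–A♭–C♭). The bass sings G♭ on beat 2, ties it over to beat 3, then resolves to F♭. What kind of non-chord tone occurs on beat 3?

Suspension.

The harmony at that moment is D♭ minor seventh chord (D♭, F♭, A♭, C♭); G♭ is not a chord tone.
It is held over (the same pitch as the preceding G♭) and left by step down to F♭.
Held over from the previous chord and resolving down by step — a suspension.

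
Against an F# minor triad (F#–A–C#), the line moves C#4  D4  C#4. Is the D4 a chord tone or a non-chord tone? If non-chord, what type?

The harmony at that moment is F# minor triad (F#, A, C#); D4 is not a chord tone.
It is approached by step up from C#4 and left by step down to C#4.
Step away and step back to the same note — a neighbor tone (upper neighbor).

Non-chord tone — a neighbor tone.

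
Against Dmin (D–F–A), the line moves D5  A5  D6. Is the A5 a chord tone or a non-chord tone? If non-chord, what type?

Chord tone (the fifth of D minor triad).

D minor triad contains D, F, A; A is the fifth, so it is a chord tone.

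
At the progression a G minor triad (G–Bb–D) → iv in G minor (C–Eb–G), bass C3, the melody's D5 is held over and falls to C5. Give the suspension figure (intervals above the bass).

At the second chord the bass is C3. The suspended D5 lies a ninth above the bass; after resolving down by step to C5, the interval above the bass becomes an octave.
Suspension figures are named by those two intervals: 9–8.

9–8 suspension.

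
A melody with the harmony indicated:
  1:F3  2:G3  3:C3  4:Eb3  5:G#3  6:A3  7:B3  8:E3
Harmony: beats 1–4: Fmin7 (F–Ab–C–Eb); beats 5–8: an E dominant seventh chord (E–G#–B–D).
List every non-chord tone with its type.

G3 (beat 2) — escape tone; A3 (beat 6) — passing tone.

The harmony at that moment is F minor seventh chord (F, Ab, C, Eb); G3 is not a chord tone.
It is approached by step up from F3 and left by leap down to C3.
Step in, leap out — an escape tone.
The harmony at that moment is E dominant seventh chord (E, G#, B, D); A3 is not a chord tone.
It is approached by step up from G#3 and left by step up to B3.
Step in, step out in the same direction — a passing tone.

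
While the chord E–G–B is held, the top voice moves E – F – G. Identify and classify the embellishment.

The harmony at that moment is E minor triad (E, G, B); F is not a chord tone.
It is approached by step up from E and left by step up to G.
Step in, step out in the same direction — a passing tone.

F is a passing tone.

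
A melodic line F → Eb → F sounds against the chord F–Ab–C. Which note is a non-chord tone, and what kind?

Eb is a neighbor tone.

The harmony at that moment is F minor triad (F, Ab, C); Eb is not a chord tone.
It is approached by step down from F and left by step up to F.
Step away and step back to the same note — a neighbor tone (lower neighbor).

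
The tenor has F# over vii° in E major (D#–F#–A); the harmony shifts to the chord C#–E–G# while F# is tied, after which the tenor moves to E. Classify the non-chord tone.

F# is a suspension.

The harmony at that moment is C# minor triad (C#, E, G#); F# is not a chord tone.
It is held over (the same pitch as the preceding F#) and left by step down to E.
Held over from the previous chord and resolving down by step — a suspension.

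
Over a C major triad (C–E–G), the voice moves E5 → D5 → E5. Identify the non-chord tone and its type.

D5 is a neighbor tone.

The harmony at that moment is C major triad (C, E, G); D5 is not a chord tone.
It is approached by step down from E5 and left by step up to E5.
Step away and step back to the same note — a neighbor tone (lower neighbor).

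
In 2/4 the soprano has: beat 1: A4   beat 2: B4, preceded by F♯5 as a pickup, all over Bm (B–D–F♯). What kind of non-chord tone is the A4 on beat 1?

The harmony at that moment is B minor triad (B, D, F♯); A4 is not a chord tone.
It is approached by leap down from F♯5 and left by step up to B4.
Leap in, step out, metrically accented — an appoggiatura.

Appoggiatura.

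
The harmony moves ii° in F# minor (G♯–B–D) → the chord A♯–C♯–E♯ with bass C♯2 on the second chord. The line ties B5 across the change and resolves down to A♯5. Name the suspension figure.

At the second chord the bass is C♯2. The suspended B5 lies a seventh above the bass; after resolving down by step to A♯5, the interval above the bass becomes a sixth.
Suspension figures are named by those two intervals: 7–6.

7–6 suspension.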